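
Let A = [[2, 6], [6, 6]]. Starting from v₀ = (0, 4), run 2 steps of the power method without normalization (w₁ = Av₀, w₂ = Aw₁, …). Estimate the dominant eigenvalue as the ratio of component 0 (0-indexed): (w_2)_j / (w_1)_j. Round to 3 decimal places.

w1 = Av₀ = (2·0 + 6·4; 6·0 + 6·4) = (24, 24)
w2 = Aw1 = (2·24 + 6·24; 6·24 + 6·24) = (192, 288)
Ratio at component: 192 / 24 = 8.000

λ ≈ 8.000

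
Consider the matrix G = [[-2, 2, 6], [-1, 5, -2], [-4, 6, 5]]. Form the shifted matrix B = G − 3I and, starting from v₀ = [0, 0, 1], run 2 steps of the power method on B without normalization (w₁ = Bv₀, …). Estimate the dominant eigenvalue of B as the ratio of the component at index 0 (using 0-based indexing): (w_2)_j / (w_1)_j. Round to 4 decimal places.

-3.6667

B = G − 3I has rows (-5, 2, 6); (-1, 2, -2); (-4, 6, 2)
w1 = Bv₀ = (6, -2, 2)
w2 = Bw1 = (-22, -14, -32)
Ratio: -22/6 = -3.6667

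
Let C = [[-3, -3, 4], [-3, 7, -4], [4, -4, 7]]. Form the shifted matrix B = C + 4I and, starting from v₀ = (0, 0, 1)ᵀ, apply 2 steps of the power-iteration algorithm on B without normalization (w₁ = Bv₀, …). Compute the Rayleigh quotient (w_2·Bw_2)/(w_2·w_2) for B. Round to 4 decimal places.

B = C + 4I has rows (1, -3, 4); (-3, 11, -4); (4, -4, 11)
w1 = Bv₀ = (4, -4, 11)
w2 = Bw1 = (60, -100, 153)
Bw2 = (972, -1892, 2323)
w2·Bw2 = 602939; w2·w2 = 37009; μ ≈ 602939/37009 = 16.2917

16.2917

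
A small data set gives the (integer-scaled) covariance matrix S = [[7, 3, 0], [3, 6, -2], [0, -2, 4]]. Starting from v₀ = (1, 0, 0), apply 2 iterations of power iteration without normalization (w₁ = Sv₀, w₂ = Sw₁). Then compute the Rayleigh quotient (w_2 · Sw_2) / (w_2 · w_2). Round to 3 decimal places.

w1 = Sv₀ = (7, 3, 0)
w2 = Sw1 = (58, 39, -6)
Sw2 = (523, 420, -102)
w2·Sw2 = 58·523 + 39·420 + (-6)·(-102) = 47326; w2·w2 = 58·58 + 39·39 + (-6)·(-6) = 4921
λ ≈ 47326/4921 = 9.617

9.617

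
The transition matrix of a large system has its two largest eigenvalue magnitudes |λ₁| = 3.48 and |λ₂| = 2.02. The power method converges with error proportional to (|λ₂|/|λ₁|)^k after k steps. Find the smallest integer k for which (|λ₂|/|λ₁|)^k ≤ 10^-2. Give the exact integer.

|λ₂/λ₁| = 2.02/3.48 = 0.58046
Need k ≥ ln(10^-2) / ln(0.58046) = -4.6052 / -0.5439 ≈ 8.466
Smallest integer k satisfying the bound: 9

9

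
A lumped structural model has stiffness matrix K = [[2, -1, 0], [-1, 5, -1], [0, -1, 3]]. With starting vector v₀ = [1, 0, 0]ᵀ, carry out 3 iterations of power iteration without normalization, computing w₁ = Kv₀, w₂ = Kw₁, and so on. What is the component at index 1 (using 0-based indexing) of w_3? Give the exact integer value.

w1 = Kv₀ = (2·1 + (-1)·0 + 0·0; (-1)·1 + 5·0 + (-1)·0; 0·1 + (-1)·0 + 3·0) = (2, -1, 0)
w2 = Kw1 = (2·2 + (-1)·(-1) + 0·0; (-1)·2 + 5·(-1) + (-1)·0; 0·2 + (-1)·(-1) + 3·0) = (5, -7, 1)
w3 = Kw2 = (17, -41, 10)
The requested component of w3 is -41.

-41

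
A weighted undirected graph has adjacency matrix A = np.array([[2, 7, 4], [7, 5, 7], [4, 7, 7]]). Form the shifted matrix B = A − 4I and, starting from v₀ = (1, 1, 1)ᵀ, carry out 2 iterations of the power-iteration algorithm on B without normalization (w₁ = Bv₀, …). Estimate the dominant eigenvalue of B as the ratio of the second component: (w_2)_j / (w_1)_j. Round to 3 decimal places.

μ ≈ 11.733

B = A − 4I has rows (-2, 7, 4); (7, 1, 7); (4, 7, 3)
w1 = Bv₀ = (9, 15, 14)
w2 = Bw1 = (143, 176, 183)
Ratio: 176/15 = 11.733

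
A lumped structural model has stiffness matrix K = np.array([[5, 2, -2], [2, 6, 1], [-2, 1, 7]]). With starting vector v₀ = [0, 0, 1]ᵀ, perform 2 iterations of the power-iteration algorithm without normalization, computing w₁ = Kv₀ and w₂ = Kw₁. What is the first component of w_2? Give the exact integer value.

-22

w1 = Kv₀ = (5·0 + 2·0 + (-2)·1; 2·0 + 6·0 + 1·1; (-2)·0 + 1·0 + 7·1) = (-2, 1, 7)
w2 = Kw1 = (5·(-2) + 2·1 + (-2)·7; 2·(-2) + 6·1 + 1·7; (-2)·(-2) + 1·1 + 7·7) = (-22, 9, 54)
The requested component of w2 is -22.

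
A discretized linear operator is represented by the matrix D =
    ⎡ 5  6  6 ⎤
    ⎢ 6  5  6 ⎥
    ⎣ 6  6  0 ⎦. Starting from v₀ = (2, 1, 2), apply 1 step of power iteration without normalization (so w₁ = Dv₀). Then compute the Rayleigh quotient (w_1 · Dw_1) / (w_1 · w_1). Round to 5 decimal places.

λ ≈ 15.48538

w1 = Dv₀ = (5·2 + 6·1 + 6·2; 6·2 + 5·1 + 6·2; 6·2 + 6·1 + 0·2) = (28, 29, 18)
Dw1 = (422, 421, 342)
w1·Dw1 = 28·422 + 29·421 + 18·342 = 30181; w1·w1 = 28·28 + 29·29 + 18·18 = 1949
λ ≈ 30181/1949 = 15.48538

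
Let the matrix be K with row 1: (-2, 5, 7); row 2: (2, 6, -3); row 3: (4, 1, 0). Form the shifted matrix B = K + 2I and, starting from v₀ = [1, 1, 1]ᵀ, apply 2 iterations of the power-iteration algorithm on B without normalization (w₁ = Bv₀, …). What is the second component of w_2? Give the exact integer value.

B = K + 2I has rows (0, 5, 7); (2, 8, -3); (4, 1, 2)
w1 = Bv₀ = (0·1 + 5·1 + 7·1; 2·1 + 8·1 + (-3)·1; 4·1 + 1·1 + 2·1) = (12, 7, 7)
w2 = Bw1 = (0·12 + 5·7 + 7·7; 2·12 + 8·7 + (-3)·7; 4·12 + 1·7 + 2·7) = (84, 59, 69)
Requested component of w2: 59

59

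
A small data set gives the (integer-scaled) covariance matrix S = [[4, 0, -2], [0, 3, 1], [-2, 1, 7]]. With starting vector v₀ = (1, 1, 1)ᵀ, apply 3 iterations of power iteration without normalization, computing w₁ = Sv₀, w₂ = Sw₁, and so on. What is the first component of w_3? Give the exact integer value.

-100

w1 = Sv₀ = (4·1 + 0·1 + (-2)·1; 0·1 + 3·1 + 1·1; (-2)·1 + 1·1 + 7·1) = (2, 4, 6)
w2 = Sw1 = (4·2 + 0·4 + (-2)·6; 0·2 + 3·4 + 1·6; (-2)·2 + 1·4 + 7·6) = (-4, 18, 42)
w3 = Sw2 = (-100, 96, 320)
The requested component of w3 is -100.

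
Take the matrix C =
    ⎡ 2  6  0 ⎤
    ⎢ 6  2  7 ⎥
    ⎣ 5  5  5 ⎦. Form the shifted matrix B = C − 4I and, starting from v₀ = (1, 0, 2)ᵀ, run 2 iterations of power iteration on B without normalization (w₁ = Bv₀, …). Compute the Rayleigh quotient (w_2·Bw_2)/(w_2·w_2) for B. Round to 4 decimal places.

B = C − 4I has rows (-2, 6, 0); (6, -2, 7); (5, 5, 1)
w1 = Bv₀ = ((-2)·1 + 6·0 + 0·2; 6·1 + (-2)·0 + 7·2; 5·1 + 5·0 + 1·2) = (-2, 20, 7)
w2 = Bw1 = ((-2)·(-2) + 6·20 + 0·7; 6·(-2) + (-2)·20 + 7·7; 5·(-2) + 5·20 + 1·7) = (124, -3, 97)
Bw2 = (-266, 1429, 702)
w2·Bw2 = 30823; w2·w2 = 24794; μ ≈ 30823/24794 = 1.2432

1.2432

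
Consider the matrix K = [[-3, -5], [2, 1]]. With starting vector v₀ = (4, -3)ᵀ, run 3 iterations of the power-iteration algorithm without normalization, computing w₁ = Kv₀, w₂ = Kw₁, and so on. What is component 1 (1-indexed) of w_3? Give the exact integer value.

w1 = Kv₀ = (3, 5)
w2 = Kw1 = (-34, 11)
w3 = Kw2 = (47, -57)
The requested component of w3 is 47.

47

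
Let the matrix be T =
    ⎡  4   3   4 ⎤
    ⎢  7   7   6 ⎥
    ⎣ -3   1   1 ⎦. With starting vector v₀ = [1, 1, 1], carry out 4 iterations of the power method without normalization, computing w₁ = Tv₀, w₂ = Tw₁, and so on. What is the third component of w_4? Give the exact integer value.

w1 = Tv₀ = (11, 20, -1)
w2 = Tw1 = (100, 211, -14)
w3 = Tw2 = (977, 2093, -103)
w4 = Tw3 = (9775, 20872, -941)
The requested component of w4 is -941.

-941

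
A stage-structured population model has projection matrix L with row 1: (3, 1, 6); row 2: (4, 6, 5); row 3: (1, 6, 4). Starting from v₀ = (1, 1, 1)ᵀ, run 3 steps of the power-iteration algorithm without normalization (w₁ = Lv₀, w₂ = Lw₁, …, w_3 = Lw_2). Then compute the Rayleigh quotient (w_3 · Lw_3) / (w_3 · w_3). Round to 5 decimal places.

12.38779

w1 = Lv₀ = (10, 15, 11)
w2 = Lw1 = (111, 185, 144)
w3 = Lw2 = (1382, 2274, 1797)
Lw3 = (17202, 28157, 22214)
w3·Lw3 = 1382·17202 + 2274·28157 + 1797·22214 = 127720740; w3·w3 = 1382·1382 + 2274·2274 + 1797·1797 = 10310209
λ ≈ 127720740/10310209 = 12.38779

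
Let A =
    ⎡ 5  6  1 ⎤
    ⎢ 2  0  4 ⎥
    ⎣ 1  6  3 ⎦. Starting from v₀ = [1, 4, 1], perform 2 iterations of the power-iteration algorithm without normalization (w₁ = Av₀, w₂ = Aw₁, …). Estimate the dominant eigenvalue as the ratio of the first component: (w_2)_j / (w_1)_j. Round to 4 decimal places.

7.1333

w1 = Av₀ = (5·1 + 6·4 + 1·1; 2·1 + 0·4 + 4·1; 1·1 + 6·4 + 3·1) = (30, 6, 28)
w2 = Aw1 = (5·30 + 6·6 + 1·28; 2·30 + 0·6 + 4·28; 1·30 + 6·6 + 3·28) = (214, 172, 150)
Ratio at component: 214 / 30 = 7.1333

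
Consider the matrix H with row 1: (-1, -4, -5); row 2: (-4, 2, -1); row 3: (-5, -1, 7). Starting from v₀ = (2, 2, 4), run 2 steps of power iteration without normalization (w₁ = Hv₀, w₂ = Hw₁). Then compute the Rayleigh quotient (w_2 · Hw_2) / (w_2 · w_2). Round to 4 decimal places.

6.6596

w1 = Hv₀ = ((-1)·2 + (-4)·2 + (-5)·4; (-4)·2 + 2·2 + (-1)·4; (-5)·2 + (-1)·2 + 7·4) = (-30, -8, 16)
w2 = Hw1 = ((-1)·(-30) + (-4)·(-8) + (-5)·16; (-4)·(-30) + 2·(-8) + (-1)·16; (-5)·(-30) + (-1)·(-8) + 7·16) = (-18, 88, 270)
Hw2 = (-1684, -22, 1892)
w2·Hw2 = (-18)·(-1684) + 88·(-22) + 270·1892 = 539216; w2·w2 = (-18)·(-18) + 88·88 + 270·270 = 80968
λ ≈ 539216/80968 = 6.6596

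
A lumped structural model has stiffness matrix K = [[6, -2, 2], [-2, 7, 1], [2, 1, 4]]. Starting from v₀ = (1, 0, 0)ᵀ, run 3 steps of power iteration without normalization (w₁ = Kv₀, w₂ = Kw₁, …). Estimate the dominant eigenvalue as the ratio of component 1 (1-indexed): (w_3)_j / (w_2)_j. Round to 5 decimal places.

w1 = Kv₀ = (6·1 + (-2)·0 + 2·0; (-2)·1 + 7·0 + 1·0; 2·1 + 1·0 + 4·0) = (6, -2, 2)
w2 = Kw1 = (6·6 + (-2)·(-2) + 2·2; (-2)·6 + 7·(-2) + 1·2; 2·6 + 1·(-2) + 4·2) = (44, -24, 18)
w3 = Kw2 = (348, -238, 136)
Ratio at component: 348 / 44 = 7.90909

λ ≈ 7.90909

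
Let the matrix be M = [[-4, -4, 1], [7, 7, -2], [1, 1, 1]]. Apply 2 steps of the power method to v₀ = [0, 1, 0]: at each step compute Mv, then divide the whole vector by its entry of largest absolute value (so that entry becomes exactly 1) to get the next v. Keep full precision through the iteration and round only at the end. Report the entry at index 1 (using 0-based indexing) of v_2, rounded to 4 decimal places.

Mv0 = (-4.00000, 7.00000, 1.00000); divide by 7.00000 → v1 = (-0.57143, 1.00000, 0.14286)
Mv1 = (-1.57143, 2.71429, 0.57143); divide by 2.71429 → v2 = (-0.57895, 1.00000, 0.21053)
Requested entry of v2: 19/19 = 1.0000

1.0000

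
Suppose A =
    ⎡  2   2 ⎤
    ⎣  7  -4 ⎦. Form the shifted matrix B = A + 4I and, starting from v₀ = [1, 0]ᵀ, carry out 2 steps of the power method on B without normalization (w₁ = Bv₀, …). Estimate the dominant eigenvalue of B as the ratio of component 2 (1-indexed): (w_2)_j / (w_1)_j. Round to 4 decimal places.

B = A + 4I has rows (6, 2); (7, 0)
w1 = Bv₀ = (6, 7)
w2 = Bw1 = (50, 42)
Ratio: 42/7 = 6.0000

6.0000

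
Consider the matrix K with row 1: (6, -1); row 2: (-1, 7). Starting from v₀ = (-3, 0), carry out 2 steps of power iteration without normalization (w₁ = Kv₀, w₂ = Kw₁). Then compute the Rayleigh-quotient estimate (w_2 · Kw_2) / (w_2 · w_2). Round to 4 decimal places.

w1 = Kv₀ = (6·(-3) + (-1)·0; (-1)·(-3) + 7·0) = (-18, 3)
w2 = Kw1 = (6·(-18) + (-1)·3; (-1)·(-18) + 7·3) = (-111, 39)
Kw2 = (-705, 384)
w2·Kw2 = (-111)·(-705) + 39·384 = 93231; w2·w2 = (-111)·(-111) + 39·39 = 13842
λ ≈ 93231/13842 = 6.7354

6.7354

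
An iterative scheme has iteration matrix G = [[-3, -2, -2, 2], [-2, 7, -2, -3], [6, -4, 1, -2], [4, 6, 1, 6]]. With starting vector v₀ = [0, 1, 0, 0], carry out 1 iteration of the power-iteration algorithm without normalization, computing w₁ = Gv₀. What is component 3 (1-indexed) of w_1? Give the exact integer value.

w1 = Gv₀ = ((-3)·0 + (-2)·1 + (-2)·0 + 2·0; (-2)·0 + 7·1 + (-2)·0 + (-3)·0; 6·0 + (-4)·1 + 1·0 + (-2)·0; 4·0 + 6·1 + 1·0 + 6·0) = (-2, 7, -4, 6)
The requested component of w1 is -4.

-4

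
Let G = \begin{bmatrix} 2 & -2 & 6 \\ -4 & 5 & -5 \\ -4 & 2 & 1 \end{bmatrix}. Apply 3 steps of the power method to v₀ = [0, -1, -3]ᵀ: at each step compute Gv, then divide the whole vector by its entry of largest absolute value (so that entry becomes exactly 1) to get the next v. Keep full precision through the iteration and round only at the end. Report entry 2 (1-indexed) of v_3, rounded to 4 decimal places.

0.9168

Gv0 = (-16.00000, 10.00000, -5.00000); divide by -16.00000 → v1 = (1.00000, -0.62500, 0.31250)
Gv1 = (5.12500, -8.68750, -4.93750); divide by -8.68750 → v2 = (-0.58993, 1.00000, 0.56835)
Gv2 = (0.23022, 4.51799, 4.92806); divide by 4.92806 → v3 = (0.04672, 0.91679, 1.00000)
Requested entry of v3: 628/685 = 0.9168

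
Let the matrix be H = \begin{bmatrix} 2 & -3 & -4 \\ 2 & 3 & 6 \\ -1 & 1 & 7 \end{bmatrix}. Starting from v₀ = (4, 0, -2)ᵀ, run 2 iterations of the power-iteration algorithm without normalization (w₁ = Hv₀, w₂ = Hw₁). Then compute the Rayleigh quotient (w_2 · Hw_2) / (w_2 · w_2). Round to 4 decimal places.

9.0361

w1 = Hv₀ = (16, -4, -18)
w2 = Hw1 = (116, -88, -146)
Hw2 = (1080, -908, -1226)
w2·Hw2 = 116·1080 + (-88)·(-908) + (-146)·(-1226) = 384180; w2·w2 = 116·116 + (-88)·(-88) + (-146)·(-146) = 42516
λ ≈ 384180/42516 = 9.0361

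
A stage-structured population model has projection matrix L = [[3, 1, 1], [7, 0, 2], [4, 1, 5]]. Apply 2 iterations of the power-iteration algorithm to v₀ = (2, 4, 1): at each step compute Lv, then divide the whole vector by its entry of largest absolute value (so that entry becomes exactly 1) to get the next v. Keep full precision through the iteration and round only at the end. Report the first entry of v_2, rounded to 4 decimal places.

Lv0 = (11.00000, 16.00000, 17.00000); divide by 17.00000 → v1 = (0.64706, 0.94118, 1.00000)
Lv1 = (3.88235, 6.52941, 8.52941); divide by 8.52941 → v2 = (0.45517, 0.76552, 1.00000)
Requested entry of v2: 66/145 = 0.4552

0.4552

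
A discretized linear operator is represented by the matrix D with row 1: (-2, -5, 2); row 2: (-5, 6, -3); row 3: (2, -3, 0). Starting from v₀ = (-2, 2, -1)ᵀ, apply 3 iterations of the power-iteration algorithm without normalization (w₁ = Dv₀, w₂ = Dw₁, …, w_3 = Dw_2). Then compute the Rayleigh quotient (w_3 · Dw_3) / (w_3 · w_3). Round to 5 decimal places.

w1 = Dv₀ = (-8, 25, -10)
w2 = Dw1 = (-129, 220, -91)
w3 = Dw2 = (-1024, 2238, -918)
Dw3 = (-10978, 21302, -8762)
w3·Dw3 = (-1024)·(-10978) + 2238·21302 + (-918)·(-8762) = 66958864; w3·w3 = (-1024)·(-1024) + 2238·2238 + (-918)·(-918) = 6899944
λ ≈ 66958864/6899944 = 9.70426

λ ≈ 9.70426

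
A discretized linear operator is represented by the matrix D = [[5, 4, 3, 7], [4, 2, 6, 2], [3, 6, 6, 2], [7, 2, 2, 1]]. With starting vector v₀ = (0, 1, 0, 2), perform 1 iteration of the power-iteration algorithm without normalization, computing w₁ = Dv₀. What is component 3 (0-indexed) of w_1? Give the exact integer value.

w1 = Dv₀ = (5·0 + 4·1 + 3·0 + 7·2; 4·0 + 2·1 + 6·0 + 2·2; 3·0 + 6·1 + 6·0 + 2·2; 7·0 + 2·1 + 2·0 + 1·2) = (18, 6, 10, 4)
The requested component of w1 is 4.

4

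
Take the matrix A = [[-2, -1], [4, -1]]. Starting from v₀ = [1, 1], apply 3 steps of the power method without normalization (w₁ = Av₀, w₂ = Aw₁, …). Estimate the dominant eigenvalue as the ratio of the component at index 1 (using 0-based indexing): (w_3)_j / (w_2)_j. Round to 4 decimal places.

λ ≈ -1.8000

w1 = Av₀ = ((-2)·1 + (-1)·1; 4·1 + (-1)·1) = (-3, 3)
w2 = Aw1 = ((-2)·(-3) + (-1)·3; 4·(-3) + (-1)·3) = (3, -15)
w3 = Aw2 = (9, 27)
Ratio at component: 27 / -15 = -1.8000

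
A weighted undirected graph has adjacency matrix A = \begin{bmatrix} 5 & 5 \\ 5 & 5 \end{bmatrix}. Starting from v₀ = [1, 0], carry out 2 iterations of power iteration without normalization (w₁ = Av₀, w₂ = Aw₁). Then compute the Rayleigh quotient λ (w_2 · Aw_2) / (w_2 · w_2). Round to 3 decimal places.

w1 = Av₀ = (5, 5)
w2 = Aw1 = (50, 50)
Aw2 = (500, 500)
w2·Aw2 = 50·500 + 50·500 = 50000; w2·w2 = 50·50 + 50·50 = 5000
λ ≈ 50000/5000 = 10.000

10.000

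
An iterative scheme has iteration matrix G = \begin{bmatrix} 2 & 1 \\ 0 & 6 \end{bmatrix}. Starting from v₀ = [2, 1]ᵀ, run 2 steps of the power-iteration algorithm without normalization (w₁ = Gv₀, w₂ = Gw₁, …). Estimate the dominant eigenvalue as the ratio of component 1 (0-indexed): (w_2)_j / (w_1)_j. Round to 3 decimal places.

λ ≈ 6.000

w1 = Gv₀ = (2·2 + 1·1; 0·2 + 6·1) = (5, 6)
w2 = Gw1 = (2·5 + 1·6; 0·5 + 6·6) = (16, 36)
Ratio at component: 36 / 6 = 6.000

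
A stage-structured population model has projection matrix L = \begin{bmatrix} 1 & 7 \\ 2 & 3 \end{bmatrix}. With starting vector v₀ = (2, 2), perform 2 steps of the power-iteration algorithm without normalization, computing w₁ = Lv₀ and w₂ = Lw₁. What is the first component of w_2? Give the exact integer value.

w1 = Lv₀ = (16, 10)
w2 = Lw1 = (86, 62)
The requested component of w2 is 86.

86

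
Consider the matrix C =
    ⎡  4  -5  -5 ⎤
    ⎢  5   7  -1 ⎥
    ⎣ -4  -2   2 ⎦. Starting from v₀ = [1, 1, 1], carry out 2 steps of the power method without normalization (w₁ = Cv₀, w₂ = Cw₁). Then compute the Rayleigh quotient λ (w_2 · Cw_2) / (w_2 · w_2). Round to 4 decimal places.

w1 = Cv₀ = (-6, 11, -4)
w2 = Cw1 = (-59, 51, -6)
Cw2 = (-461, 68, 122)
w2·Cw2 = (-59)·(-461) + 51·68 + (-6)·122 = 29935; w2·w2 = (-59)·(-59) + 51·51 + (-6)·(-6) = 6118
λ ≈ 29935/6118 = 4.8929

4.8929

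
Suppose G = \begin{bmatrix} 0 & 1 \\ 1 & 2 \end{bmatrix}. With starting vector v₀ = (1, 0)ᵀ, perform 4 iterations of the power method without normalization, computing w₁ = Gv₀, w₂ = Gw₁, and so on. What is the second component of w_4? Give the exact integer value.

w1 = Gv₀ = (0·1 + 1·0; 1·1 + 2·0) = (0, 1)
w2 = Gw1 = (0·0 + 1·1; 1·0 + 2·1) = (1, 2)
w3 = Gw2 = (2, 5)
w4 = Gw3 = (5, 12)
The requested component of w4 is 12.

12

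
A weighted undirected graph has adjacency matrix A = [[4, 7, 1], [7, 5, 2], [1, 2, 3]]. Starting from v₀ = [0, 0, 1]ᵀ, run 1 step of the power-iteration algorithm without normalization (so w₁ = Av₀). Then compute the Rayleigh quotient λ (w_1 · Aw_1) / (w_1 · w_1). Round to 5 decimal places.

7.78571

w1 = Av₀ = (4·0 + 7·0 + 1·1; 7·0 + 5·0 + 2·1; 1·0 + 2·0 + 3·1) = (1, 2, 3)
Aw1 = (21, 23, 14)
w1·Aw1 = 1·21 + 2·23 + 3·14 = 109; w1·w1 = 1·1 + 2·2 + 3·3 = 14
λ ≈ 109/14 = 7.78571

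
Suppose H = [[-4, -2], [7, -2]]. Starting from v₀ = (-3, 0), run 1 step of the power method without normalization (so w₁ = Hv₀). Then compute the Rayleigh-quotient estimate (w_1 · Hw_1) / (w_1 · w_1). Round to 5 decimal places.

λ ≈ -4.64615

w1 = Hv₀ = (12, -21)
Hw1 = (-6, 126)
w1·Hw1 = 12·(-6) + (-21)·126 = -2718; w1·w1 = 12·12 + (-21)·(-21) = 585
λ ≈ -2718/585 = -4.64615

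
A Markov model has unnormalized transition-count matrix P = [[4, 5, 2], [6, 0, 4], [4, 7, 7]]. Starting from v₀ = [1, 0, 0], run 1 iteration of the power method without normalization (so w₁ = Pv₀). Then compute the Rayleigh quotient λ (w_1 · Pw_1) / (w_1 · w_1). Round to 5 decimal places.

w1 = Pv₀ = (4·1 + 5·0 + 2·0; 6·1 + 0·0 + 4·0; 4·1 + 7·0 + 7·0) = (4, 6, 4)
Pw1 = (54, 40, 86)
w1·Pw1 = 4·54 + 6·40 + 4·86 = 800; w1·w1 = 4·4 + 6·6 + 4·4 = 68
λ ≈ 800/68 = 11.76471

11.76471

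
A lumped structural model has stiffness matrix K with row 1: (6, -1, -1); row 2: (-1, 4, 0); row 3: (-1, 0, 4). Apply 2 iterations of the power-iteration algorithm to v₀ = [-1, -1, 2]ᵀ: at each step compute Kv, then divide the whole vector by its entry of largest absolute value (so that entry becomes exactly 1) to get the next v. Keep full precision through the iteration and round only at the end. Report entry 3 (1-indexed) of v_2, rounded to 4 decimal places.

Kv0 = (-7.00000, -3.00000, 9.00000); divide by 9.00000 → v1 = (-0.77778, -0.33333, 1.00000)
Kv1 = (-5.33333, -0.55556, 4.77778); divide by -5.33333 → v2 = (1.00000, 0.10417, -0.89583)
Requested entry of v2: 43/-48 = -0.8958

-0.8958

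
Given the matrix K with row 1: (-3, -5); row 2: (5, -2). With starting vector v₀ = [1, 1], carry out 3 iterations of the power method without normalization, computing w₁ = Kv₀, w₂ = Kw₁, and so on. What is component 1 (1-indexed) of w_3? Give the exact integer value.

w1 = Kv₀ = (-8, 3)
w2 = Kw1 = (9, -46)
w3 = Kw2 = (203, 137)
The requested component of w3 is 203.

203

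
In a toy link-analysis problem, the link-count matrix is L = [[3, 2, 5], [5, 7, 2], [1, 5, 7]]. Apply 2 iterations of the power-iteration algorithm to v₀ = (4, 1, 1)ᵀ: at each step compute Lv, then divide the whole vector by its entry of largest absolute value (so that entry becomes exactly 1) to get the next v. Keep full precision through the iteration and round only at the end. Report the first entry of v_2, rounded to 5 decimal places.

0.59091

Lv0 = (19.000000, 29.000000, 16.000000); divide by 29.000000 → v1 = (0.655172, 1.000000, 0.551724)
Lv1 = (6.724138, 11.379310, 9.517241); divide by 11.379310 → v2 = (0.590909, 1.000000, 0.836364)
Requested entry of v2: 195/330 = 0.59091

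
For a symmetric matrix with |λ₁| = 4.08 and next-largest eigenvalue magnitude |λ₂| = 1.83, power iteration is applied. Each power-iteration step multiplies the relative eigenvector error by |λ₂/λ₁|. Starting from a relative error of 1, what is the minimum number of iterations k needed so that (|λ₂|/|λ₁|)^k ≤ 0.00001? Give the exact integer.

15

|λ₂/λ₁| = 1.83/4.08 = 0.44853
Need k ≥ ln(0.00001) / ln(0.44853) = -11.5129 / -0.8018 ≈ 14.359
Smallest integer k satisfying the bound: 15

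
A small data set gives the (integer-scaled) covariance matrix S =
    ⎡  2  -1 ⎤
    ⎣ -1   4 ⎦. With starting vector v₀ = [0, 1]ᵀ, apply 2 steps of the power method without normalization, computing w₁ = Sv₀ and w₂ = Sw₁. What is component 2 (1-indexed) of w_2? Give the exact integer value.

17

w1 = Sv₀ = (-1, 4)
w2 = Sw1 = (-6, 17)
The requested component of w2 is 17.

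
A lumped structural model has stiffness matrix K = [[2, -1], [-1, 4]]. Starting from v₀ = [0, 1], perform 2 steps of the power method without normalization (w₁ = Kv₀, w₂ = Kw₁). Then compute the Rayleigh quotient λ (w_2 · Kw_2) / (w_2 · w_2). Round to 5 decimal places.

λ ≈ 4.40615

w1 = Kv₀ = (2·0 + (-1)·1; (-1)·0 + 4·1) = (-1, 4)
w2 = Kw1 = (2·(-1) + (-1)·4; (-1)·(-1) + 4·4) = (-6, 17)
Kw2 = (-29, 74)
w2·Kw2 = (-6)·(-29) + 17·74 = 1432; w2·w2 = (-6)·(-6) + 17·17 = 325
λ ≈ 1432/325 = 4.40615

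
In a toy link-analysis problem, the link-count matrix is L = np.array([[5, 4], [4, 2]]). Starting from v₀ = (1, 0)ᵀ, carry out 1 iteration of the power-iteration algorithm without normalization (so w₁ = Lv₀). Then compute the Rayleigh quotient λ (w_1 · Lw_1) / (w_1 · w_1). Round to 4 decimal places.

w1 = Lv₀ = (5·1 + 4·0; 4·1 + 2·0) = (5, 4)
Lw1 = (41, 28)
w1·Lw1 = 5·41 + 4·28 = 317; w1·w1 = 5·5 + 4·4 = 41
λ ≈ 317/41 = 7.7317

7.7317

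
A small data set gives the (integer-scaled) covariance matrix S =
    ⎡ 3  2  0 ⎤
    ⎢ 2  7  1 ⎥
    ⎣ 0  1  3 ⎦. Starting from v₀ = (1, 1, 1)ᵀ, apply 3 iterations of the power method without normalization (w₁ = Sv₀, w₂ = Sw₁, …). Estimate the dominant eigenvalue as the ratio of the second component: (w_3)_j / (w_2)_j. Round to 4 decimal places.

w1 = Sv₀ = (3·1 + 2·1 + 0·1; 2·1 + 7·1 + 1·1; 0·1 + 1·1 + 3·1) = (5, 10, 4)
w2 = Sw1 = (3·5 + 2·10 + 0·4; 2·5 + 7·10 + 1·4; 0·5 + 1·10 + 3·4) = (35, 84, 22)
w3 = Sw2 = (273, 680, 150)
Ratio at component: 680 / 84 = 8.0952

8.0952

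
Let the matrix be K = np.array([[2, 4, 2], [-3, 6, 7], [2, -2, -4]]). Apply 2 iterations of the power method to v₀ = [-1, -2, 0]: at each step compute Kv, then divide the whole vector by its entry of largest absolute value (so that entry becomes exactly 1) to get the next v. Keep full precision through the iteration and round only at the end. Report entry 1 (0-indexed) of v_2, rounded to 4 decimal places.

Kv0 = (-10.00000, -9.00000, 2.00000); divide by -10.00000 → v1 = (1.00000, 0.90000, -0.20000)
Kv1 = (5.20000, 1.00000, 1.00000); divide by 5.20000 → v2 = (1.00000, 0.19231, 0.19231)
Requested entry of v2: -10/-52 = 0.1923

0.1923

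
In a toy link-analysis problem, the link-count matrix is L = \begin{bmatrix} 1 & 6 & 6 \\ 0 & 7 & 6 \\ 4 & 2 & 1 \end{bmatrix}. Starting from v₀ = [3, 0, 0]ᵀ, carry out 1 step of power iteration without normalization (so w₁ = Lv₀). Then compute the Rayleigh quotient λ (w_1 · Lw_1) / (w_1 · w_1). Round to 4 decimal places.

w1 = Lv₀ = (3, 0, 12)
Lw1 = (75, 72, 24)
w1·Lw1 = 3·75 + 0·72 + 12·24 = 513; w1·w1 = 3·3 + 0·0 + 12·12 = 153
λ ≈ 513/153 = 3.3529

3.3529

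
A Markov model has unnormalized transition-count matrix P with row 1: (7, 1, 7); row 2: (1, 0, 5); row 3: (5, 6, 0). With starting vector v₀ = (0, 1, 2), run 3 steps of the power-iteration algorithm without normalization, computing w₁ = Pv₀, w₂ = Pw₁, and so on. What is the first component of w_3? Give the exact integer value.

2089

w1 = Pv₀ = (15, 10, 6)
w2 = Pw1 = (157, 45, 135)
w3 = Pw2 = (2089, 832, 1055)
The requested component of w3 is 2089.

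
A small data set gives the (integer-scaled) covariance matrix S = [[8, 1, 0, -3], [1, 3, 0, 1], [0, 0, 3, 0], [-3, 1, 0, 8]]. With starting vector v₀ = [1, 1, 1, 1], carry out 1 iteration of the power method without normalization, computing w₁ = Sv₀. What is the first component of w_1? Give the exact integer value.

6

w1 = Sv₀ = (8·1 + 1·1 + 0·1 + (-3)·1; 1·1 + 3·1 + 0·1 + 1·1; 0·1 + 0·1 + 3·1 + 0·1; (-3)·1 + 1·1 + 0·1 + 8·1) = (6, 5, 3, 6)
The requested component of w1 is 6.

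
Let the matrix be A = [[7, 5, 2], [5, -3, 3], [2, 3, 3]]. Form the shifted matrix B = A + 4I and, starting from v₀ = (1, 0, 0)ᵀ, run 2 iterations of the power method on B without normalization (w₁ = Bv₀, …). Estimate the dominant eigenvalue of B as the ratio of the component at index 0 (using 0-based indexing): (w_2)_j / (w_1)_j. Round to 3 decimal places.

B = A + 4I has rows (11, 5, 2); (5, 1, 3); (2, 3, 7)
w1 = Bv₀ = (11·1 + 5·0 + 2·0; 5·1 + 1·0 + 3·0; 2·1 + 3·0 + 7·0) = (11, 5, 2)
w2 = Bw1 = (11·11 + 5·5 + 2·2; 5·11 + 1·5 + 3·2; 2·11 + 3·5 + 7·2) = (150, 66, 51)
Ratio: 150/11 = 13.636

13.636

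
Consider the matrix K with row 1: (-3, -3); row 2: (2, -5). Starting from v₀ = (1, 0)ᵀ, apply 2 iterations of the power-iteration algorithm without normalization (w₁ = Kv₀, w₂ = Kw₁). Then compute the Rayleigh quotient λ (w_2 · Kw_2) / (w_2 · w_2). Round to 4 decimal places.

w1 = Kv₀ = (-3, 2)
w2 = Kw1 = (3, -16)
Kw2 = (39, 86)
w2·Kw2 = 3·39 + (-16)·86 = -1259; w2·w2 = 3·3 + (-16)·(-16) = 265
λ ≈ -1259/265 = -4.7509

λ ≈ -4.7509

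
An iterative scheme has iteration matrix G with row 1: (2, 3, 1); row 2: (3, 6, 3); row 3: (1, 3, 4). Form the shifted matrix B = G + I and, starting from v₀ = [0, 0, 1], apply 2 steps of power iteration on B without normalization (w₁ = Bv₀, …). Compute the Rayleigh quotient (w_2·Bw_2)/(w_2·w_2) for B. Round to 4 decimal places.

B = G + I has rows (3, 3, 1); (3, 7, 3); (1, 3, 5)
w1 = Bv₀ = (3·0 + 3·0 + 1·1; 3·0 + 7·0 + 3·1; 1·0 + 3·0 + 5·1) = (1, 3, 5)
w2 = Bw1 = (3·1 + 3·3 + 1·5; 3·1 + 7·3 + 3·5; 1·1 + 3·3 + 5·5) = (17, 39, 35)
Bw2 = (203, 429, 309)
w2·Bw2 = 30997; w2·w2 = 3035; μ ≈ 30997/3035 = 10.2132

10.2132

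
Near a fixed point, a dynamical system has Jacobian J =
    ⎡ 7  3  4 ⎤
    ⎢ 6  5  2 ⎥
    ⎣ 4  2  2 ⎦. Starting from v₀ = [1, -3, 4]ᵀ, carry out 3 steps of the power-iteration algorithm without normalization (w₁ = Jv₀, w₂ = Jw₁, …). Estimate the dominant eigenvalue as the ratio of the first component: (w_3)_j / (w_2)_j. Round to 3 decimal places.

11.513

w1 = Jv₀ = (14, -1, 6)
w2 = Jw1 = (119, 91, 66)
w3 = Jw2 = (1370, 1301, 790)
Ratio at component: 1370 / 119 = 11.513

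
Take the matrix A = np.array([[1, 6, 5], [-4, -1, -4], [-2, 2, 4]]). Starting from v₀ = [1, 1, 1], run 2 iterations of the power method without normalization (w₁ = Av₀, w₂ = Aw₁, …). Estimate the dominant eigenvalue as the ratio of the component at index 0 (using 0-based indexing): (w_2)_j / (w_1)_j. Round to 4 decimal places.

-1.8333

w1 = Av₀ = (1·1 + 6·1 + 5·1; (-4)·1 + (-1)·1 + (-4)·1; (-2)·1 + 2·1 + 4·1) = (12, -9, 4)
w2 = Aw1 = (1·12 + 6·(-9) + 5·4; (-4)·12 + (-1)·(-9) + (-4)·4; (-2)·12 + 2·(-9) + 4·4) = (-22, -55, -26)
Ratio at component: -22 / 12 = -1.8333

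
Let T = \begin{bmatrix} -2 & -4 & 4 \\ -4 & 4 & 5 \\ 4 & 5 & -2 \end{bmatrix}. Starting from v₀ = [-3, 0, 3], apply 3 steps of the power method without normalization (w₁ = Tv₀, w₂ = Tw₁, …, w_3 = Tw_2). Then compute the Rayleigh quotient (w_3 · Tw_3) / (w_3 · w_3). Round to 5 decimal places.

w1 = Tv₀ = ((-2)·(-3) + (-4)·0 + 4·3; (-4)·(-3) + 4·0 + 5·3; 4·(-3) + 5·0 + (-2)·3) = (18, 27, -18)
w2 = Tw1 = ((-2)·18 + (-4)·27 + 4·(-18); (-4)·18 + 4·27 + 5·(-18); 4·18 + 5·27 + (-2)·(-18)) = (-216, -54, 243)
w3 = Tw2 = (1620, 1863, -1620)
Tw3 = (-17172, -7128, 19035)
w3·Tw3 = 1620·(-17172) + 1863·(-7128) + (-1620)·19035 = -71934804; w3·w3 = 1620·1620 + 1863·1863 + (-1620)·(-1620) = 8719569
λ ≈ -71934804/8719569 = -8.24981

-8.24981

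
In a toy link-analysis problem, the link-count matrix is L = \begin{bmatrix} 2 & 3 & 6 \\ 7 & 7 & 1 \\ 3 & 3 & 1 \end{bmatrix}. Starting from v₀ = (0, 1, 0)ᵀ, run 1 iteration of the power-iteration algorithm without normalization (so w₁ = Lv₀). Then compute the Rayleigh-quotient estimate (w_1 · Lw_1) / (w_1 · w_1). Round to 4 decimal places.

λ ≈ 11.1194

w1 = Lv₀ = (3, 7, 3)
Lw1 = (45, 73, 33)
w1·Lw1 = 3·45 + 7·73 + 3·33 = 745; w1·w1 = 3·3 + 7·7 + 3·3 = 67
λ ≈ 745/67 = 11.1194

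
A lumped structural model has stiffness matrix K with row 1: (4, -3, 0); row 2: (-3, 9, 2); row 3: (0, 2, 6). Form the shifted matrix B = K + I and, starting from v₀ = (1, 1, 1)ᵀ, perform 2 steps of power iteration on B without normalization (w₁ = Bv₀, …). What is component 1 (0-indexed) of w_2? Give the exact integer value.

102

B = K + I has rows (5, -3, 0); (-3, 10, 2); (0, 2, 7)
w1 = Bv₀ = (2, 9, 9)
w2 = Bw1 = (-17, 102, 81)
Requested component of w2: 102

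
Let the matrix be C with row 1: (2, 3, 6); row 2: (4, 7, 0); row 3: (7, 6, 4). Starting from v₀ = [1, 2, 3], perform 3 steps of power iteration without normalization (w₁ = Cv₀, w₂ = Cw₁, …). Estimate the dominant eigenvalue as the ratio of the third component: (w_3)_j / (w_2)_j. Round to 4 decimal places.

w1 = Cv₀ = (2·1 + 3·2 + 6·3; 4·1 + 7·2 + 0·3; 7·1 + 6·2 + 4·3) = (26, 18, 31)
w2 = Cw1 = (2·26 + 3·18 + 6·31; 4·26 + 7·18 + 0·31; 7·26 + 6·18 + 4·31) = (292, 230, 414)
w3 = Cw2 = (3758, 2778, 5080)
Ratio at component: 5080 / 414 = 12.2705

12.2705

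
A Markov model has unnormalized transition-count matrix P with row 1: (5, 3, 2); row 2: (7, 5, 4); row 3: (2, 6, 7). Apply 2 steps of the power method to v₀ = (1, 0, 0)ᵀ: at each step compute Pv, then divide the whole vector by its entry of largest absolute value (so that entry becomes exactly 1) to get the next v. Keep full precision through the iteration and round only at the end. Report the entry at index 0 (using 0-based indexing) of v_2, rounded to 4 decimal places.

0.6410

Pv0 = (5.00000, 7.00000, 2.00000); divide by 7.00000 → v1 = (0.71429, 1.00000, 0.28571)
Pv1 = (7.14286, 11.14286, 9.42857); divide by 11.14286 → v2 = (0.64103, 1.00000, 0.84615)
Requested entry of v2: 50/78 = 0.6410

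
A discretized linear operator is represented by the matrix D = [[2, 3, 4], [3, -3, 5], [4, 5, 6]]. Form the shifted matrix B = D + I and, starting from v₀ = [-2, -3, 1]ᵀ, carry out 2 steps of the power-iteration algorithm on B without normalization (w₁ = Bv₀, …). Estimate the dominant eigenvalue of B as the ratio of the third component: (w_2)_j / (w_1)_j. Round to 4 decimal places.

μ ≈ 8.1875

B = D + I has rows (3, 3, 4); (3, -2, 5); (4, 5, 7)
w1 = Bv₀ = (3·(-2) + 3·(-3) + 4·1; 3·(-2) + (-2)·(-3) + 5·1; 4·(-2) + 5·(-3) + 7·1) = (-11, 5, -16)
w2 = Bw1 = (3·(-11) + 3·5 + 4·(-16); 3·(-11) + (-2)·5 + 5·(-16); 4·(-11) + 5·5 + 7·(-16)) = (-82, -123, -131)
Ratio: -131/-16 = 8.1875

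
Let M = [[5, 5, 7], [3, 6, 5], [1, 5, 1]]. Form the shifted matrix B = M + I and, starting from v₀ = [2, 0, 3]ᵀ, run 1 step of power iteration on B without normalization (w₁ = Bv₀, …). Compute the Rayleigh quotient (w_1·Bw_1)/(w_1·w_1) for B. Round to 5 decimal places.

B = M + I has rows (6, 5, 7); (3, 7, 5); (1, 5, 2)
w1 = Bv₀ = (6·2 + 5·0 + 7·3; 3·2 + 7·0 + 5·3; 1·2 + 5·0 + 2·3) = (33, 21, 8)
Bw1 = (359, 286, 154)
w1·Bw1 = 19085; w1·w1 = 1594; μ ≈ 19085/1594 = 11.97302

11.97302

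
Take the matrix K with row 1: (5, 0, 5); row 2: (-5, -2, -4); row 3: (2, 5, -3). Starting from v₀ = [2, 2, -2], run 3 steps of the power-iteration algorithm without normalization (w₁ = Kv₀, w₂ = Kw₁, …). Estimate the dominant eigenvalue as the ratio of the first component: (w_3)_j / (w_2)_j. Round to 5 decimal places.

λ ≈ 0.50000

w1 = Kv₀ = (5·2 + 0·2 + 5·(-2); (-5)·2 + (-2)·2 + (-4)·(-2); 2·2 + 5·2 + (-3)·(-2)) = (0, -6, 20)
w2 = Kw1 = (5·0 + 0·(-6) + 5·20; (-5)·0 + (-2)·(-6) + (-4)·20; 2·0 + 5·(-6) + (-3)·20) = (100, -68, -90)
w3 = Kw2 = (50, -4, 130)
Ratio at component: 50 / 100 = 0.50000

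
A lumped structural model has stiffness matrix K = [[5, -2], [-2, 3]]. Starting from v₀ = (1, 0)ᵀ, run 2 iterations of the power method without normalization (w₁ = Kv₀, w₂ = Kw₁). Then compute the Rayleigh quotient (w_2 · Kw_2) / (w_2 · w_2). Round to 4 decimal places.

6.2252

w1 = Kv₀ = (5·1 + (-2)·0; (-2)·1 + 3·0) = (5, -2)
w2 = Kw1 = (5·5 + (-2)·(-2); (-2)·5 + 3·(-2)) = (29, -16)
Kw2 = (177, -106)
w2·Kw2 = 29·177 + (-16)·(-106) = 6829; w2·w2 = 29·29 + (-16)·(-16) = 1097
λ ≈ 6829/1097 = 6.2252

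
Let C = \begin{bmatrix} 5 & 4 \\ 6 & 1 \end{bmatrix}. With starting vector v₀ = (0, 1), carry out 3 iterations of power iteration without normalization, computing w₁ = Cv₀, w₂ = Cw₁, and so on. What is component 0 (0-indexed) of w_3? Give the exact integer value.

w1 = Cv₀ = (4, 1)
w2 = Cw1 = (24, 25)
w3 = Cw2 = (220, 169)
The requested component of w3 is 220.

220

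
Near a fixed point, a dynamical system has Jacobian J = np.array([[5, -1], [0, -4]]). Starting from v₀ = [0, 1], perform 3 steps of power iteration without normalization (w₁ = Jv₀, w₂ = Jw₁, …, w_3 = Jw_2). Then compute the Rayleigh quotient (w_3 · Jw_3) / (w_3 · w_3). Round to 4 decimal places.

w1 = Jv₀ = (5·0 + (-1)·1; 0·0 + (-4)·1) = (-1, -4)
w2 = Jw1 = (5·(-1) + (-1)·(-4); 0·(-1) + (-4)·(-4)) = (-1, 16)
w3 = Jw2 = (-21, -64)
Jw3 = (-41, 256)
w3·Jw3 = (-21)·(-41) + (-64)·256 = -15523; w3·w3 = (-21)·(-21) + (-64)·(-64) = 4537
λ ≈ -15523/4537 = -3.4214

-3.4214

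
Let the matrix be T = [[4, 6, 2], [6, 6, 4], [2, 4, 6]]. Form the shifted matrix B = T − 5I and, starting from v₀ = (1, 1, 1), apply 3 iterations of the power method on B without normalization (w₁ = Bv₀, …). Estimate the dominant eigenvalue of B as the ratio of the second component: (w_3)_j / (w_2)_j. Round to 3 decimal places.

μ ≈ 9.617

B = T − 5I has rows (-1, 6, 2); (6, 1, 4); (2, 4, 1)
w1 = Bv₀ = ((-1)·1 + 6·1 + 2·1; 6·1 + 1·1 + 4·1; 2·1 + 4·1 + 1·1) = (7, 11, 7)
w2 = Bw1 = ((-1)·7 + 6·11 + 2·7; 6·7 + 1·11 + 4·7; 2·7 + 4·11 + 1·7) = (73, 81, 65)
w3 = Bw2 = (543, 779, 535)
Ratio: 779/81 = 9.617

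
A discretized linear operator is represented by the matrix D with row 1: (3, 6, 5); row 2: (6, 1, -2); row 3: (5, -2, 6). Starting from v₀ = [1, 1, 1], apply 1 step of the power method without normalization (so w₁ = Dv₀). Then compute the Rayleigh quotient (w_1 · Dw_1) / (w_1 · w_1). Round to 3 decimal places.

w1 = Dv₀ = (3·1 + 6·1 + 5·1; 6·1 + 1·1 + (-2)·1; 5·1 + (-2)·1 + 6·1) = (14, 5, 9)
Dw1 = (117, 71, 114)
w1·Dw1 = 14·117 + 5·71 + 9·114 = 3019; w1·w1 = 14·14 + 5·5 + 9·9 = 302
λ ≈ 3019/302 = 9.997

λ ≈ 9.997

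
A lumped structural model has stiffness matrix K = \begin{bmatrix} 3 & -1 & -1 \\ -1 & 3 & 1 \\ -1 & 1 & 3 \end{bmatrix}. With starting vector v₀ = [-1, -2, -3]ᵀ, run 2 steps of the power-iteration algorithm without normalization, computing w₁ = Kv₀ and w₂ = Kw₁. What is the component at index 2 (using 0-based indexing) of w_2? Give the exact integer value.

-40

w1 = Kv₀ = (3·(-1) + (-1)·(-2) + (-1)·(-3); (-1)·(-1) + 3·(-2) + 1·(-3); (-1)·(-1) + 1·(-2) + 3·(-3)) = (2, -8, -10)
w2 = Kw1 = (3·2 + (-1)·(-8) + (-1)·(-10); (-1)·2 + 3·(-8) + 1·(-10); (-1)·2 + 1·(-8) + 3·(-10)) = (24, -36, -40)
The requested component of w2 is -40.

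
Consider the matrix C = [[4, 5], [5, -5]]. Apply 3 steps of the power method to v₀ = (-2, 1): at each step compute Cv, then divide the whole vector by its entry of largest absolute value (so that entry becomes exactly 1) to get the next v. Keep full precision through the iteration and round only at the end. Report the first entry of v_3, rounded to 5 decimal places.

Cv0 = (-3.000000, -15.000000); divide by -15.000000 → v1 = (0.200000, 1.000000)
Cv1 = (5.800000, -4.000000); divide by 5.800000 → v2 = (1.000000, -0.689655)
Cv2 = (0.551724, 8.448276); divide by 8.448276 → v3 = (0.065306, 1.000000)
Requested entry of v3: -48/-735 = 0.06531

0.06531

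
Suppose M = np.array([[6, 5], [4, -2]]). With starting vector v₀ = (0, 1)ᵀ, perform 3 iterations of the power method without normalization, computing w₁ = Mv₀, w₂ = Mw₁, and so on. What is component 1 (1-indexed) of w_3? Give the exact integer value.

240

w1 = Mv₀ = (5, -2)
w2 = Mw1 = (20, 24)
w3 = Mw2 = (240, 32)
The requested component of w3 is 240.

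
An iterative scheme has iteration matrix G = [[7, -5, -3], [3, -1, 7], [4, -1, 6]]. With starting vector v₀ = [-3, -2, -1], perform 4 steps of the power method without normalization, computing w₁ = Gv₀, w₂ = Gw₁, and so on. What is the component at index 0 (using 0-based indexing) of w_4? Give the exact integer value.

w1 = Gv₀ = (7·(-3) + (-5)·(-2) + (-3)·(-1); 3·(-3) + (-1)·(-2) + 7·(-1); 4·(-3) + (-1)·(-2) + 6·(-1)) = (-8, -14, -16)
w2 = Gw1 = (7·(-8) + (-5)·(-14) + (-3)·(-16); 3·(-8) + (-1)·(-14) + 7·(-16); 4·(-8) + (-1)·(-14) + 6·(-16)) = (62, -122, -114)
w3 = Gw2 = (1386, -490, -314)
w4 = Gw3 = (13094, 2450, 4150)
The requested component of w4 is 13094.

13094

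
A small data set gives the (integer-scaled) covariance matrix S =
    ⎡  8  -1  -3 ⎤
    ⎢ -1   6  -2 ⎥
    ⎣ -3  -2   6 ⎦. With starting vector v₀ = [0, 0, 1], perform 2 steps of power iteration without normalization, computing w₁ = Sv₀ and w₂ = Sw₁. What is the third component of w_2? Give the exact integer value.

49

w1 = Sv₀ = (-3, -2, 6)
w2 = Sw1 = (-40, -21, 49)
The requested component of w2 is 49.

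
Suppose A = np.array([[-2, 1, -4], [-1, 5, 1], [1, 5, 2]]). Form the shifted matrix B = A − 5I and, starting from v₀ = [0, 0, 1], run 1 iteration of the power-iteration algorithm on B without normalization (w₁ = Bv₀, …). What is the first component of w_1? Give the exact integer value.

B = A − 5I has rows (-7, 1, -4); (-1, 0, 1); (1, 5, -3)
w1 = Bv₀ = (-4, 1, -3)
Requested component of w1: -4

-4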